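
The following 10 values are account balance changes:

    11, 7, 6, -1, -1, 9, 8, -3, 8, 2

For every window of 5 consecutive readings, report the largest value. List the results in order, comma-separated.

11 7 6 -1 -1 → max 11
7 6 -1 -1 9 → max 9
6 -1 -1 9 8 → max 9
-1 -1 9 8 -3 → max 9
-1 9 8 -3 8 → max 9
9 8 -3 8 2 → max 9

11, 9, 9, 9, 9, 9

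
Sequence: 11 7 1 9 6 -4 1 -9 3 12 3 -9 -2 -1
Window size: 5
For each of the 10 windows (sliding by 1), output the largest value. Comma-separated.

[11, 7, 1, 9, 6] → max 11
[7, 1, 9, 6, -4] → max 9
[1, 9, 6, -4, 1] → max 9
[9, 6, -4, 1, -9] → max 9
[6, -4, 1, -9, 3] → max 6
[-4, 1, -9, 3, 12] → max 12
[1, -9, 3, 12, 3] → max 12
[-9, 3, 12, 3, -9] → max 12
[3, 12, 3, -9, -2] → max 12
[12, 3, -9, -2, -1] → max 12

11, 9, 9, 9, 6, 12, 12, 12, 12, 12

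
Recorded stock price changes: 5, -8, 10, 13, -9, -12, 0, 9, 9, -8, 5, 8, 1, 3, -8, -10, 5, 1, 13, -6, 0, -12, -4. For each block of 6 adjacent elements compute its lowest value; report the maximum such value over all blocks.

(5, -8, 10, 13, -9, -12) → min -12
(-8, 10, 13, -9, -12, 0) → min -12
(10, 13, -9, -12, 0, 9) → min -12
(13, -9, -12, 0, 9, 9) → min -12
(-9, -12, 0, 9, 9, -8) → min -12
(-12, 0, 9, 9, -8, 5) → min -12
(0, 9, 9, -8, 5, 8) → min -8
(9, 9, -8, 5, 8, 1) → min -8
(9, -8, 5, 8, 1, 3) → min -8
(-8, 5, 8, 1, 3, -8) → min -8
(5, 8, 1, 3, -8, -10) → min -10
(8, 1, 3, -8, -10, 5) → min -10
(1, 3, -8, -10, 5, 1) → min -10
(3, -8, -10, 5, 1, 13) → min -10
(-8, -10, 5, 1, 13, -6) → min -10
(-10, 5, 1, 13, -6, 0) → min -10
(5, 1, 13, -6, 0, -12) → min -12
(1, 13, -6, 0, -12, -4) → min -12
Maximum of these is -8.

-8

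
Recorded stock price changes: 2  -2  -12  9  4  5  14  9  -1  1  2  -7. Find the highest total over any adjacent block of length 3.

28

(2, -2, -12) → sum -12
(-2, -12, 9) → sum -5
(-12, 9, 4) → sum 1
(9, 4, 5) → sum 18
(4, 5, 14) → sum 23
(5, 14, 9) → sum 28
(14, 9, -1) → sum 22
(9, -1, 1) → sum 9
(-1, 1, 2) → sum 2
(1, 2, -7) → sum -4
Highest of these is 28.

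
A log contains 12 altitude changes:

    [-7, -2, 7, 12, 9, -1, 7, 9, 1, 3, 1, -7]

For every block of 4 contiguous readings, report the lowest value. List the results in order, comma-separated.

Sliding a size-4 window across the 12 values:
(-7, -2, 7, 12) → min -7
(-2, 7, 12, 9) → min -2
(7, 12, 9, -1) → min -1
(12, 9, -1, 7) → min -1
(9, -1, 7, 9) → min -1
(-1, 7, 9, 1) → min -1
(7, 9, 1, 3) → min 1
(9, 1, 3, 1) → min 1
(1, 3, 1, -7) → min -7

-7, -2, -1, -1, -1, -1, 1, 1, -7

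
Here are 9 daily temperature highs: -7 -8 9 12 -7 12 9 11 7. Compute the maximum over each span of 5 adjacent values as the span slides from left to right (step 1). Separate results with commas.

12, 12, 12, 12, 12

Sliding a size-5 window across the 9 values:
-7 -8 9 12 -7 → max 12
-8 9 12 -7 12 → max 12
9 12 -7 12 9 → max 12
12 -7 12 9 11 → max 12
-7 12 9 11 7 → max 12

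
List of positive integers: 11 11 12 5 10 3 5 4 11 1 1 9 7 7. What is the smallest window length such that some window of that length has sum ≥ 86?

13

add 11: running sum 11 < 86
add 11: running sum 22 < 86
add 12: running sum 34 < 86
add 5: running sum 39 < 86
add 10: running sum 49 < 86
add 3: running sum 52 < 86
add 5: running sum 57 < 86
add 4: running sum 61 < 86
add 11: running sum 72 < 86
add 1: running sum 73 < 86
add 1: running sum 74 < 86
add 9: running sum 83 < 86
add 7: shortest ending here [11, 11, 12, 5, 10, 3, 5, 4, 11, 1, 1, 9, 7] sum 90, len 13
add 7: shortest ending here [11, 12, 5, 10, 3, 5, 4, 11, 1, 1, 9, 7, 7] sum 86, len 13
Shortest qualifying length: 13.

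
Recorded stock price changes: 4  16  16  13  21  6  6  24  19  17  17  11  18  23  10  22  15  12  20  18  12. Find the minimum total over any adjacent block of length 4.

46

(4, 16, 16, 13) → sum 49
(16, 16, 13, 21) → sum 66
(16, 13, 21, 6) → sum 56
(13, 21, 6, 6) → sum 46
(21, 6, 6, 24) → sum 57
(6, 6, 24, 19) → sum 55
(6, 24, 19, 17) → sum 66
(24, 19, 17, 17) → sum 77
(19, 17, 17, 11) → sum 64
(17, 17, 11, 18) → sum 63
(17, 11, 18, 23) → sum 69
(11, 18, 23, 10) → sum 62
(18, 23, 10, 22) → sum 73
(23, 10, 22, 15) → sum 70
(10, 22, 15, 12) → sum 59
(22, 15, 12, 20) → sum 69
(15, 12, 20, 18) → sum 65
(12, 20, 18, 12) → sum 62
Minimum of these is 46.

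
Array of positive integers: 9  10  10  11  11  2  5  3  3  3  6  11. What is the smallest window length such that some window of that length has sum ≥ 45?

5

Extend right; whenever the sum reaches 45, record the length and shrink from the left:
add 9: running sum 9 < 45
add 10: running sum 19 < 45
add 10: running sum 29 < 45
add 11: running sum 40 < 45
end 4: [9, 10, 10, 11, 11] sum 51, len 5
end 5: [9, 10, 10, 11, 11, 2] sum 53, len 6
end 6: [10, 10, 11, 11, 2, 5] sum 49, len 6
end 7: [10, 10, 11, 11, 2, 5, 3] sum 52, len 7
end 8: [10, 11, 11, 2, 5, 3, 3] sum 45, len 7
end 9: [10, 11, 11, 2, 5, 3, 3, 3] sum 48, len 8
end 10: [10, 11, 11, 2, 5, 3, 3, 3, 6] sum 54, len 9
end 11: [11, 11, 2, 5, 3, 3, 3, 6, 11] sum 55, len 9
Shortest qualifying length: 5.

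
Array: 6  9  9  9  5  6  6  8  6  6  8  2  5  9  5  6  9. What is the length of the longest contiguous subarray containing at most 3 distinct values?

add 6: window [6] (1 distinct), len 1
add 9: window [6, 9] (2 distinct), len 2
add 9: window [6, 9, 9] (2 distinct), len 3
add 9: window [6, 9, 9, 9] (2 distinct), len 4
add 5: window [6, 9, 9, 9, 5] (3 distinct), len 5
add 6: window [6, 9, 9, 9, 5, 6] (3 distinct), len 6
add 6: window [6, 9, 9, 9, 5, 6, 6] (3 distinct), len 7
add 8: window [5, 6, 6, 8] (3 distinct), len 4
add 6: window [5, 6, 6, 8, 6] (3 distinct), len 5
add 6: window [5, 6, 6, 8, 6, 6] (3 distinct), len 6
add 8: window [5, 6, 6, 8, 6, 6, 8] (3 distinct), len 7
add 2: window [6, 6, 8, 6, 6, 8, 2] (3 distinct), len 7
add 5: window [8, 2, 5] (3 distinct), len 3
add 9: window [2, 5, 9] (3 distinct), len 3
add 5: window [2, 5, 9, 5] (3 distinct), len 4
add 6: window [5, 9, 5, 6] (3 distinct), len 4
add 9: window [5, 9, 5, 6, 9] (3 distinct), len 5
Longest length with ≤3 distinct: 7.

7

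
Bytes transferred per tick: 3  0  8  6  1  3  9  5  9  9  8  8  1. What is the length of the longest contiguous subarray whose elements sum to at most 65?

11

→ 3: sum 3, len 1
→ 0: sum 3, len 2
→ 8: sum 11, len 3
→ 6: sum 17, len 4
→ 1: sum 18, len 5
→ 3: sum 21, len 6
→ 9: sum 30, len 7
→ 5: sum 35, len 8
→ 9: sum 44, len 9
→ 9: sum 53, len 10
→ 8: sum 61, len 11
→ 8 (dropped 3, 0, 8): sum 58, len 9
→ 1: sum 59, len 10
Longest length seen: 11.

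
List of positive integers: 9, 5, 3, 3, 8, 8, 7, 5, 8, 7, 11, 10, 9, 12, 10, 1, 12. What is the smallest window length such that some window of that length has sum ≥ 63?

7

add 9: running sum 9 < 63
add 5: running sum 14 < 63
add 3: running sum 17 < 63
add 3: running sum 20 < 63
add 8: running sum 28 < 63
add 8: running sum 36 < 63
add 7: running sum 43 < 63
add 5: running sum 48 < 63
add 8: running sum 56 < 63
add 7: shortest ending here [9, 5, 3, 3, 8, 8, 7, 5, 8, 7] sum 63, len 10
add 11: shortest ending here [5, 3, 3, 8, 8, 7, 5, 8, 7, 11] sum 65, len 10
add 10: shortest ending here [8, 8, 7, 5, 8, 7, 11, 10] sum 64, len 8
add 9: shortest ending here [8, 7, 5, 8, 7, 11, 10, 9] sum 65, len 8
add 12: shortest ending here [7, 5, 8, 7, 11, 10, 9, 12] sum 69, len 8
add 10: shortest ending here [8, 7, 11, 10, 9, 12, 10] sum 67, len 7
add 1: shortest ending here [8, 7, 11, 10, 9, 12, 10, 1] sum 68, len 8
add 12: shortest ending here [11, 10, 9, 12, 10, 1, 12] sum 65, len 7
Shortest qualifying length: 7.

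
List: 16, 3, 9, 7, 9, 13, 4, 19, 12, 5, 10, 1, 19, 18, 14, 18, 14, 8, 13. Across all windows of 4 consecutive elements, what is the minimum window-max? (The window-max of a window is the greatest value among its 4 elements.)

9

Each size-4 window and its max:
[16, 3, 9, 7] → max 16
[3, 9, 7, 9] → max 9
[9, 7, 9, 13] → max 13
[7, 9, 13, 4] → max 13
[9, 13, 4, 19] → max 19
[13, 4, 19, 12] → max 19
[4, 19, 12, 5] → max 19
[19, 12, 5, 10] → max 19
[12, 5, 10, 1] → max 12
[5, 10, 1, 19] → max 19
[10, 1, 19, 18] → max 19
[1, 19, 18, 14] → max 19
[19, 18, 14, 18] → max 19
[18, 14, 18, 14] → max 18
[14, 18, 14, 8] → max 18
[18, 14, 8, 13] → max 18
Minimum of these is 9.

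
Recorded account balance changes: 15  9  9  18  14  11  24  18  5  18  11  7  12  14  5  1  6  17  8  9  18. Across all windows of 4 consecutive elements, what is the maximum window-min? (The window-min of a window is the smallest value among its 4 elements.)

Each size-4 window and its min:
(15, 9, 9, 18) → min 9
(9, 9, 18, 14) → min 9
(9, 18, 14, 11) → min 9
(18, 14, 11, 24) → min 11
(14, 11, 24, 18) → min 11
(11, 24, 18, 5) → min 5
(24, 18, 5, 18) → min 5
(18, 5, 18, 11) → min 5
(5, 18, 11, 7) → min 5
(18, 11, 7, 12) → min 7
(11, 7, 12, 14) → min 7
(7, 12, 14, 5) → min 5
(12, 14, 5, 1) → min 1
(14, 5, 1, 6) → min 1
(5, 1, 6, 17) → min 1
(1, 6, 17, 8) → min 1
(6, 17, 8, 9) → min 6
(17, 8, 9, 18) → min 8
Maximum of these is 11.

11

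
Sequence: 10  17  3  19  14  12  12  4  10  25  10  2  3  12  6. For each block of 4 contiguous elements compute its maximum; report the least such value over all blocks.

[10, 17, 3, 19] → max 19
[17, 3, 19, 14] → max 19
[3, 19, 14, 12] → max 19
[19, 14, 12, 12] → max 19
[14, 12, 12, 4] → max 14
[12, 12, 4, 10] → max 12
[12, 4, 10, 25] → max 25
[4, 10, 25, 10] → max 25
[10, 25, 10, 2] → max 25
[25, 10, 2, 3] → max 25
[10, 2, 3, 12] → max 12
[2, 3, 12, 6] → max 12
Least of these is 12.

12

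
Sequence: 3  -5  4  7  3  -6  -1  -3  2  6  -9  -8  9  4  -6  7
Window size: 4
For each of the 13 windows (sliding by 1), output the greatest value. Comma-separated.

7, 7, 7, 7, 3, 2, 6, 6, 6, 9, 9, 9, 9

[3, -5, 4, 7] → max 7
[-5, 4, 7, 3] → max 7
[4, 7, 3, -6] → max 7
[7, 3, -6, -1] → max 7
[3, -6, -1, -3] → max 3
[-6, -1, -3, 2] → max 2
[-1, -3, 2, 6] → max 6
[-3, 2, 6, -9] → max 6
[2, 6, -9, -8] → max 6
[6, -9, -8, 9] → max 9
[-9, -8, 9, 4] → max 9
[-8, 9, 4, -6] → max 9
[9, 4, -6, 7] → max 9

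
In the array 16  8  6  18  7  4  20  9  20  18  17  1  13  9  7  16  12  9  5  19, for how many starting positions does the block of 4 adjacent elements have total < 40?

(16, 8, 6, 18) → sum 48
(8, 6, 18, 7) → sum 39  < 40 ✓
(6, 18, 7, 4) → sum 35  < 40 ✓
(18, 7, 4, 20) → sum 49
(7, 4, 20, 9) → sum 40
(4, 20, 9, 20) → sum 53
(20, 9, 20, 18) → sum 67
(9, 20, 18, 17) → sum 64
(20, 18, 17, 1) → sum 56
(18, 17, 1, 13) → sum 49
(17, 1, 13, 9) → sum 40
(1, 13, 9, 7) → sum 30  < 40 ✓
(13, 9, 7, 16) → sum 45
(9, 7, 16, 12) → sum 44
(7, 16, 12, 9) → sum 44
(16, 12, 9, 5) → sum 42
(12, 9, 5, 19) → sum 45
3 windows satisfy the condition.

3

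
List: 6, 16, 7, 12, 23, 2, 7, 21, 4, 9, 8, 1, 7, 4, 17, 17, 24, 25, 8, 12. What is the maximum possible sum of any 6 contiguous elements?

[6, 16, 7, 12, 23, 2] → sum 66
[16, 7, 12, 23, 2, 7] → sum 67
[7, 12, 23, 2, 7, 21] → sum 72
[12, 23, 2, 7, 21, 4] → sum 69
[23, 2, 7, 21, 4, 9] → sum 66
[2, 7, 21, 4, 9, 8] → sum 51
[7, 21, 4, 9, 8, 1] → sum 50
[21, 4, 9, 8, 1, 7] → sum 50
[4, 9, 8, 1, 7, 4] → sum 33
[9, 8, 1, 7, 4, 17] → sum 46
[8, 1, 7, 4, 17, 17] → sum 54
[1, 7, 4, 17, 17, 24] → sum 70
[7, 4, 17, 17, 24, 25] → sum 94
[4, 17, 17, 24, 25, 8] → sum 95
[17, 17, 24, 25, 8, 12] → sum 103
Maximum of these is 103.

103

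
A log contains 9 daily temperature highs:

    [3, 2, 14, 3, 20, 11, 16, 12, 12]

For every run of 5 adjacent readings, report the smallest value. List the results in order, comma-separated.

2, 2, 3, 3, 11

(3, 2, 14, 3, 20) → min 2
(2, 14, 3, 20, 11) → min 2
(14, 3, 20, 11, 16) → min 3
(3, 20, 11, 16, 12) → min 3
(20, 11, 16, 12, 12) → min 11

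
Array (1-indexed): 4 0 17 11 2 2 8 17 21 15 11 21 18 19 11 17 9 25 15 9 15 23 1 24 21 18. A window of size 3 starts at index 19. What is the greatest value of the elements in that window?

Elements at indices 19..21: 15, 9, 15
max(15, 9, 15) = 15

15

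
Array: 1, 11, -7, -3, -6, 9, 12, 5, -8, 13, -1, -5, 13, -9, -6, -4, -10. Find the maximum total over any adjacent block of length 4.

1 11 -7 -3 → sum 2
11 -7 -3 -6 → sum -5
-7 -3 -6 9 → sum -7
-3 -6 9 12 → sum 12
-6 9 12 5 → sum 20
9 12 5 -8 → sum 18
12 5 -8 13 → sum 22
5 -8 13 -1 → sum 9
-8 13 -1 -5 → sum -1
13 -1 -5 13 → sum 20
-1 -5 13 -9 → sum -2
-5 13 -9 -6 → sum -7
13 -9 -6 -4 → sum -6
-9 -6 -4 -10 → sum -29
Maximum of these is 22.

22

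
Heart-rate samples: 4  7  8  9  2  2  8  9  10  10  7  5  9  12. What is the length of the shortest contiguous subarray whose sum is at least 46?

add 4: running sum 4 < 46
add 7: running sum 11 < 46
add 8: running sum 19 < 46
add 9: running sum 28 < 46
add 2: running sum 30 < 46
add 2: running sum 32 < 46
add 8: running sum 40 < 46
end 7: [4, 7, 8, 9, 2, 2, 8, 9] sum 49, len 8
end 8: [8, 9, 2, 2, 8, 9, 10] sum 48, len 7
end 9: [9, 2, 2, 8, 9, 10, 10] sum 50, len 7
end 10: [2, 8, 9, 10, 10, 7] sum 46, len 6
end 11: [8, 9, 10, 10, 7, 5] sum 49, len 6
end 12: [9, 10, 10, 7, 5, 9] sum 50, len 6
end 13: [10, 10, 7, 5, 9, 12] sum 53, len 6
Shortest qualifying length: 6.

6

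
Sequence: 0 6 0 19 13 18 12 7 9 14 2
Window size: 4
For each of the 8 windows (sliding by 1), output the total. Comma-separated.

25, 38, 50, 62, 50, 46, 42, 32

Sliding a size-4 window across the 11 values:
[0, 6, 0, 19] → sum 25
[6, 0, 19, 13] → sum 38
[0, 19, 13, 18] → sum 50
[19, 13, 18, 12] → sum 62
[13, 18, 12, 7] → sum 50
[18, 12, 7, 9] → sum 46
[12, 7, 9, 14] → sum 42
[7, 9, 14, 2] → sum 32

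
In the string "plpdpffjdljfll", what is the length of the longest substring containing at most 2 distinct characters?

[p] 1 distinct, len 1
[p, l] 2 distinct, len 2
[p, l, p] 2 distinct, len 3
[p, d] 2 distinct, len 2
[p, d, p] 2 distinct, len 3
[p, f] 2 distinct, len 2
[p, f, f] 2 distinct, len 3
[f, f, j] 2 distinct, len 3
[j, d] 2 distinct, len 2
[d, l] 2 distinct, len 2
[l, j] 2 distinct, len 2
[j, f] 2 distinct, len 2
[f, l] 2 distinct, len 2
[f, l, l] 2 distinct, len 3
Longest length with ≤2 distinct: 3.

3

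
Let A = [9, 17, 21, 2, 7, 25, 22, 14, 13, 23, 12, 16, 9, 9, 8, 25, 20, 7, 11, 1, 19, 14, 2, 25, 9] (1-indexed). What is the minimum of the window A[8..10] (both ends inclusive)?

Elements at indices 8..10: 14, 13, 23
min(14, 13, 23) = 13

13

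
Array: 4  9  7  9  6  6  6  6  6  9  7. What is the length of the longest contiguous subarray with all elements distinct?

3

add 4: [4] len 1
add 9: [4, 9] len 2
add 7: [4, 9, 7] len 3
add 9 (repeat 9, move left end past it): [7, 9] len 2
add 6: [7, 9, 6] len 3
add 6 (repeat 6, move left end past it): [6] len 1
add 6 (repeat 6, move left end past it): [6] len 1
add 6 (repeat 6, move left end past it): [6] len 1
add 6 (repeat 6, move left end past it): [6] len 1
add 9: [6, 9] len 2
add 7: [6, 9, 7] len 3
Longest all-distinct length: 3.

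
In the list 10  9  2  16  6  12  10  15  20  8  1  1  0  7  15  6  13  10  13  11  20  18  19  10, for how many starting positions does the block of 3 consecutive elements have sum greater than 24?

(10, 9, 2) → sum 21
(9, 2, 16) → sum 27  > 24 ✓
(2, 16, 6) → sum 24
(16, 6, 12) → sum 34  > 24 ✓
(6, 12, 10) → sum 28  > 24 ✓
(12, 10, 15) → sum 37  > 24 ✓
(10, 15, 20) → sum 45  > 24 ✓
(15, 20, 8) → sum 43  > 24 ✓
(20, 8, 1) → sum 29  > 24 ✓
(8, 1, 1) → sum 10
(1, 1, 0) → sum 2
(1, 0, 7) → sum 8
(0, 7, 15) → sum 22
(7, 15, 6) → sum 28  > 24 ✓
(15, 6, 13) → sum 34  > 24 ✓
(6, 13, 10) → sum 29  > 24 ✓
(13, 10, 13) → sum 36  > 24 ✓
(10, 13, 11) → sum 34  > 24 ✓
(13, 11, 20) → sum 44  > 24 ✓
(11, 20, 18) → sum 49  > 24 ✓
(20, 18, 19) → sum 57  > 24 ✓
(18, 19, 10) → sum 47  > 24 ✓
16 windows satisfy the condition.

16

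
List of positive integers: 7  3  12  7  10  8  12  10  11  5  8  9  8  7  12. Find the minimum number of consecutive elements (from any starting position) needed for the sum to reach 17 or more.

add 7: running sum 7 < 17
add 3: running sum 10 < 17
end 2: [7, 3, 12] sum 22, len 3
end 3: [12, 7] sum 19, len 2
end 4: [7, 10] sum 17, len 2
end 5: [10, 8] sum 18, len 2
end 6: [8, 12] sum 20, len 2
end 7: [12, 10] sum 22, len 2
end 8: [10, 11] sum 21, len 2
end 9: [10, 11, 5] sum 26, len 3
end 10: [11, 5, 8] sum 24, len 3
end 11: [8, 9] sum 17, len 2
end 12: [9, 8] sum 17, len 2
end 13: [9, 8, 7] sum 24, len 3
end 14: [7, 12] sum 19, len 2
Shortest qualifying length: 2.

2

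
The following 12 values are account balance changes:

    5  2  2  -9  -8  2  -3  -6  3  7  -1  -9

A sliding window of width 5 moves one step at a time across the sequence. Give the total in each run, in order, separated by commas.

-8, -11, -16, -24, -12, 3, 0, -6

[5, 2, 2, -9, -8] → sum -8
[2, 2, -9, -8, 2] → sum -11
[2, -9, -8, 2, -3] → sum -16
[-9, -8, 2, -3, -6] → sum -24
[-8, 2, -3, -6, 3] → sum -12
[2, -3, -6, 3, 7] → sum 3
[-3, -6, 3, 7, -1] → sum 0
[-6, 3, 7, -1, -9] → sum -6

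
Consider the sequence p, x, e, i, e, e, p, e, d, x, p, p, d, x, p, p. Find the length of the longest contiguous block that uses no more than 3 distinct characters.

8

[p] 1 distinct, len 1
[p, x] 2 distinct, len 2
[p, x, e] 3 distinct, len 3
[x, e, i] 3 distinct, len 3
[x, e, i, e] 3 distinct, len 4
[x, e, i, e, e] 3 distinct, len 5
[e, i, e, e, p] 3 distinct, len 5
[e, i, e, e, p, e] 3 distinct, len 6
[e, e, p, e, d] 3 distinct, len 5
[e, d, x] 3 distinct, len 3
[d, x, p] 3 distinct, len 3
[d, x, p, p] 3 distinct, len 4
[d, x, p, p, d] 3 distinct, len 5
[d, x, p, p, d, x] 3 distinct, len 6
[d, x, p, p, d, x, p] 3 distinct, len 7
[d, x, p, p, d, x, p, p] 3 distinct, len 8
Longest length with ≤3 distinct: 8.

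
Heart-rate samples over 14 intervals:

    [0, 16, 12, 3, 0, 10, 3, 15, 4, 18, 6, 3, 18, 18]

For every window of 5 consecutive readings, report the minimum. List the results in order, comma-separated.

0, 0, 0, 0, 0, 3, 3, 3, 3, 3

Sliding a size-5 window across the 14 values:
[0, 16, 12, 3, 0] → min 0
[16, 12, 3, 0, 10] → min 0
[12, 3, 0, 10, 3] → min 0
[3, 0, 10, 3, 15] → min 0
[0, 10, 3, 15, 4] → min 0
[10, 3, 15, 4, 18] → min 3
[3, 15, 4, 18, 6] → min 3
[15, 4, 18, 6, 3] → min 3
[4, 18, 6, 3, 18] → min 3
[18, 6, 3, 18, 18] → min 3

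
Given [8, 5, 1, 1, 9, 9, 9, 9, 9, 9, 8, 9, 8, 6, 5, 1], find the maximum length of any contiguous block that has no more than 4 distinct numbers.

add 8: window [8] (1 distinct), len 1
add 5: window [8, 5] (2 distinct), len 2
add 1: window [8, 5, 1] (3 distinct), len 3
add 1: window [8, 5, 1, 1] (3 distinct), len 4
add 9: window [8, 5, 1, 1, 9] (4 distinct), len 5
add 9: window [8, 5, 1, 1, 9, 9] (4 distinct), len 6
add 9: window [8, 5, 1, 1, 9, 9, 9] (4 distinct), len 7
add 9: window [8, 5, 1, 1, 9, 9, 9, 9] (4 distinct), len 8
add 9: window [8, 5, 1, 1, 9, 9, 9, 9, 9] (4 distinct), len 9
add 9: window [8, 5, 1, 1, 9, 9, 9, 9, 9, 9] (4 distinct), len 10
add 8: window [8, 5, 1, 1, 9, 9, 9, 9, 9, 9, 8] (4 distinct), len 11
add 9: window [8, 5, 1, 1, 9, 9, 9, 9, 9, 9, 8, 9] (4 distinct), len 12
add 8: window [8, 5, 1, 1, 9, 9, 9, 9, 9, 9, 8, 9, 8] (4 distinct), len 13
add 6: window [1, 1, 9, 9, 9, 9, 9, 9, 8, 9, 8, 6] (4 distinct), len 12
add 5: window [9, 9, 9, 9, 9, 9, 8, 9, 8, 6, 5] (4 distinct), len 11
add 1: window [8, 6, 5, 1] (4 distinct), len 4
Longest length with ≤4 distinct: 13.

13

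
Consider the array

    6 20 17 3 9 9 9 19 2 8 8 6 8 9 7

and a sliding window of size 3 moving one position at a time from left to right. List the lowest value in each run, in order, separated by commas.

6, 3, 3, 3, 9, 9, 2, 2, 2, 6, 6, 6, 7

Sliding a size-3 window across the 15 values:
[6, 20, 17] → min 6
[20, 17, 3] → min 3
[17, 3, 9] → min 3
[3, 9, 9] → min 3
[9, 9, 9] → min 9
[9, 9, 19] → min 9
[9, 19, 2] → min 2
[19, 2, 8] → min 2
[2, 8, 8] → min 2
[8, 8, 6] → min 6
[8, 6, 8] → min 6
[6, 8, 9] → min 6
[8, 9, 7] → min 7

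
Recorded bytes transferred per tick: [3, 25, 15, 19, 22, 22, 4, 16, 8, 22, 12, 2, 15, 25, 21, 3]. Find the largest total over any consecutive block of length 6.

107

[3, 25, 15, 19, 22, 22] → sum 106
[25, 15, 19, 22, 22, 4] → sum 107
[15, 19, 22, 22, 4, 16] → sum 98
[19, 22, 22, 4, 16, 8] → sum 91
[22, 22, 4, 16, 8, 22] → sum 94
[22, 4, 16, 8, 22, 12] → sum 84
[4, 16, 8, 22, 12, 2] → sum 64
[16, 8, 22, 12, 2, 15] → sum 75
[8, 22, 12, 2, 15, 25] → sum 84
[22, 12, 2, 15, 25, 21] → sum 97
[12, 2, 15, 25, 21, 3] → sum 78
Largest of these is 107.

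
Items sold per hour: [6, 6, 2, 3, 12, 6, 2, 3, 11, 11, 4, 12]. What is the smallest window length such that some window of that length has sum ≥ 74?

12

Extend right; whenever the sum reaches 74, record the length and shrink from the left:
add 6: running sum 6 < 74
add 6: running sum 12 < 74
add 2: running sum 14 < 74
add 3: running sum 17 < 74
add 12: running sum 29 < 74
add 6: running sum 35 < 74
add 2: running sum 37 < 74
add 3: running sum 40 < 74
add 11: running sum 51 < 74
add 11: running sum 62 < 74
add 4: running sum 66 < 74
end 11: [6, 6, 2, 3, 12, 6, 2, 3, 11, 11, 4, 12] sum 78, len 12
Shortest qualifying length: 12.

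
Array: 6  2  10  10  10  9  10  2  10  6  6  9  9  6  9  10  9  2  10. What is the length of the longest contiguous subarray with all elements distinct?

[6] len 1
[6, 2] len 2
[6, 2, 10] len 3
[10] len 1
[10] len 1
[10, 9] len 2
[9, 10] len 2
[9, 10, 2] len 3
[2, 10] len 2
[2, 10, 6] len 3
[6] len 1
[6, 9] len 2
[9] len 1
[9, 6] len 2
[6, 9] len 2
[6, 9, 10] len 3
[10, 9] len 2
[10, 9, 2] len 3
[9, 2, 10] len 3
Longest all-distinct length: 3.

3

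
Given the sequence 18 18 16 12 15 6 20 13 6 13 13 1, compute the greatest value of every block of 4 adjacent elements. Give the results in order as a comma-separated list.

[18, 18, 16, 12] → max 18
[18, 16, 12, 15] → max 18
[16, 12, 15, 6] → max 16
[12, 15, 6, 20] → max 20
[15, 6, 20, 13] → max 20
[6, 20, 13, 6] → max 20
[20, 13, 6, 13] → max 20
[13, 6, 13, 13] → max 13
[6, 13, 13, 1] → max 13

18, 18, 16, 20, 20, 20, 20, 13, 13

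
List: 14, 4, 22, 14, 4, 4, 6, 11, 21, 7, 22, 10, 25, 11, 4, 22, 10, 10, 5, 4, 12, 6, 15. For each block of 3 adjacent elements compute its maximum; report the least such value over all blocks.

[14, 4, 22] → max 22
[4, 22, 14] → max 22
[22, 14, 4] → max 22
[14, 4, 4] → max 14
[4, 4, 6] → max 6
[4, 6, 11] → max 11
[6, 11, 21] → max 21
[11, 21, 7] → max 21
[21, 7, 22] → max 22
[7, 22, 10] → max 22
[22, 10, 25] → max 25
[10, 25, 11] → max 25
[25, 11, 4] → max 25
[11, 4, 22] → max 22
[4, 22, 10] → max 22
[22, 10, 10] → max 22
[10, 10, 5] → max 10
[10, 5, 4] → max 10
[5, 4, 12] → max 12
[4, 12, 6] → max 12
[12, 6, 15] → max 15
Least of these is 6.

6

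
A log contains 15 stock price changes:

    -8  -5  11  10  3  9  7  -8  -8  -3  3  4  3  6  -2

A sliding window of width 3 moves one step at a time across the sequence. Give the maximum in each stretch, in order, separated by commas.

11, 11, 11, 10, 9, 9, 7, -3, 3, 4, 4, 6, 6

Sliding a size-3 window across the 15 values:
[-8, -5, 11] → max 11
[-5, 11, 10] → max 11
[11, 10, 3] → max 11
[10, 3, 9] → max 10
[3, 9, 7] → max 9
[9, 7, -8] → max 9
[7, -8, -8] → max 7
[-8, -8, -3] → max -3
[-8, -3, 3] → max 3
[-3, 3, 4] → max 4
[3, 4, 3] → max 4
[4, 3, 6] → max 6
[3, 6, -2] → max 6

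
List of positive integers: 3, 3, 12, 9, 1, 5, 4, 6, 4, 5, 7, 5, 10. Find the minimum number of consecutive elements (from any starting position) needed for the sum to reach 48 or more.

Extend right; whenever the sum reaches 48, record the length and shrink from the left:
add 3: running sum 3 < 48
add 3: running sum 6 < 48
add 12: running sum 18 < 48
add 9: running sum 27 < 48
add 1: running sum 28 < 48
add 5: running sum 33 < 48
add 4: running sum 37 < 48
add 6: running sum 43 < 48
add 4: running sum 47 < 48
add 5: shortest ending here [3, 12, 9, 1, 5, 4, 6, 4, 5] sum 49, len 9
add 7: shortest ending here [12, 9, 1, 5, 4, 6, 4, 5, 7] sum 53, len 9
add 5: shortest ending here [12, 9, 1, 5, 4, 6, 4, 5, 7, 5] sum 58, len 10
add 10: shortest ending here [9, 1, 5, 4, 6, 4, 5, 7, 5, 10] sum 56, len 10
Shortest qualifying length: 9.

9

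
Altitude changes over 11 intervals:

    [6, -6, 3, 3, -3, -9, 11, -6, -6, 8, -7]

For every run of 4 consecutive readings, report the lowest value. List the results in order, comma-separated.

-6, -6, -9, -9, -9, -9, -6, -7

[6, -6, 3, 3] → min -6
[-6, 3, 3, -3] → min -6
[3, 3, -3, -9] → min -9
[3, -3, -9, 11] → min -9
[-3, -9, 11, -6] → min -9
[-9, 11, -6, -6] → min -9
[11, -6, -6, 8] → min -6
[-6, -6, 8, -7] → min -7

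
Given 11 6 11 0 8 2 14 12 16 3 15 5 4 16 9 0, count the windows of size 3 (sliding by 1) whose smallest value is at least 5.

2

[11, 6, 11] → min 6  ≥ 5 ✓
[6, 11, 0] → min 0
[11, 0, 8] → min 0
[0, 8, 2] → min 0
[8, 2, 14] → min 2
[2, 14, 12] → min 2
[14, 12, 16] → min 12  ≥ 5 ✓
[12, 16, 3] → min 3
[16, 3, 15] → min 3
[3, 15, 5] → min 3
[15, 5, 4] → min 4
[5, 4, 16] → min 4
[4, 16, 9] → min 4
[16, 9, 0] → min 0
2 windows satisfy the condition.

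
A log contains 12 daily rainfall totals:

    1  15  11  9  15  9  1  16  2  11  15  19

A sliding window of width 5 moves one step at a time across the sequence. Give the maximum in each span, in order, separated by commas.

[1, 15, 11, 9, 15] → max 15
[15, 11, 9, 15, 9] → max 15
[11, 9, 15, 9, 1] → max 15
[9, 15, 9, 1, 16] → max 16
[15, 9, 1, 16, 2] → max 16
[9, 1, 16, 2, 11] → max 16
[1, 16, 2, 11, 15] → max 16
[16, 2, 11, 15, 19] → max 19

15, 15, 15, 16, 16, 16, 16, 19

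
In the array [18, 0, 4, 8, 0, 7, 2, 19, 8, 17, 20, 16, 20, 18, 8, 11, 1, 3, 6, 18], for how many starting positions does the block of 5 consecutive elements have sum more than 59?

6

[18, 0, 4, 8, 0] → sum 30
[0, 4, 8, 0, 7] → sum 19
[4, 8, 0, 7, 2] → sum 21
[8, 0, 7, 2, 19] → sum 36
[0, 7, 2, 19, 8] → sum 36
[7, 2, 19, 8, 17] → sum 53
[2, 19, 8, 17, 20] → sum 66  > 59 ✓
[19, 8, 17, 20, 16] → sum 80  > 59 ✓
[8, 17, 20, 16, 20] → sum 81  > 59 ✓
[17, 20, 16, 20, 18] → sum 91  > 59 ✓
[20, 16, 20, 18, 8] → sum 82  > 59 ✓
[16, 20, 18, 8, 11] → sum 73  > 59 ✓
[20, 18, 8, 11, 1] → sum 58
[18, 8, 11, 1, 3] → sum 41
[8, 11, 1, 3, 6] → sum 29
[11, 1, 3, 6, 18] → sum 39
6 windows satisfy the condition.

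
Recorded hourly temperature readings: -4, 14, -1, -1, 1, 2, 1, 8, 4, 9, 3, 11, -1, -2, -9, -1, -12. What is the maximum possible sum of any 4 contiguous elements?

27

[-4, 14, -1, -1] → sum 8
[14, -1, -1, 1] → sum 13
[-1, -1, 1, 2] → sum 1
[-1, 1, 2, 1] → sum 3
[1, 2, 1, 8] → sum 12
[2, 1, 8, 4] → sum 15
[1, 8, 4, 9] → sum 22
[8, 4, 9, 3] → sum 24
[4, 9, 3, 11] → sum 27
[9, 3, 11, -1] → sum 22
[3, 11, -1, -2] → sum 11
[11, -1, -2, -9] → sum -1
[-1, -2, -9, -1] → sum -13
[-2, -9, -1, -12] → sum -24
Maximum of these is 27.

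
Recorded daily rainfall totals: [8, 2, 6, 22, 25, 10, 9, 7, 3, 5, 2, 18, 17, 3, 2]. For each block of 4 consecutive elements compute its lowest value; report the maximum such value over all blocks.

8 2 6 22 → min 2
2 6 22 25 → min 2
6 22 25 10 → min 6
22 25 10 9 → min 9
25 10 9 7 → min 7
10 9 7 3 → min 3
9 7 3 5 → min 3
7 3 5 2 → min 2
3 5 2 18 → min 2
5 2 18 17 → min 2
2 18 17 3 → min 2
18 17 3 2 → min 2
Maximum of these is 9.

9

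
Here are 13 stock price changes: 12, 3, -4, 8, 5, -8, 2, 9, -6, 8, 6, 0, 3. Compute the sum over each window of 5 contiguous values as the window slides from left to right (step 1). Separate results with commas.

24, 4, 3, 16, 2, 5, 19, 17, 11

12 3 -4 8 5 → sum 24
3 -4 8 5 -8 → sum 4
-4 8 5 -8 2 → sum 3
8 5 -8 2 9 → sum 16
5 -8 2 9 -6 → sum 2
-8 2 9 -6 8 → sum 5
2 9 -6 8 6 → sum 19
9 -6 8 6 0 → sum 17
-6 8 6 0 3 → sum 11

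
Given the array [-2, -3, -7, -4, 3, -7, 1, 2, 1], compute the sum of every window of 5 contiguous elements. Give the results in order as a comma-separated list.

[-2, -3, -7, -4, 3] → sum -13
[-3, -7, -4, 3, -7] → sum -18
[-7, -4, 3, -7, 1] → sum -14
[-4, 3, -7, 1, 2] → sum -5
[3, -7, 1, 2, 1] → sum 0

-13, -18, -14, -5, 0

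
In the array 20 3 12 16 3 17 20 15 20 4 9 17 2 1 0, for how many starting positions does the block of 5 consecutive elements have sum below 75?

(20, 3, 12, 16, 3) → sum 54  < 75 ✓
(3, 12, 16, 3, 17) → sum 51  < 75 ✓
(12, 16, 3, 17, 20) → sum 68  < 75 ✓
(16, 3, 17, 20, 15) → sum 71  < 75 ✓
(3, 17, 20, 15, 20) → sum 75
(17, 20, 15, 20, 4) → sum 76
(20, 15, 20, 4, 9) → sum 68  < 75 ✓
(15, 20, 4, 9, 17) → sum 65  < 75 ✓
(20, 4, 9, 17, 2) → sum 52  < 75 ✓
(4, 9, 17, 2, 1) → sum 33  < 75 ✓
(9, 17, 2, 1, 0) → sum 29  < 75 ✓
9 windows satisfy the condition.

9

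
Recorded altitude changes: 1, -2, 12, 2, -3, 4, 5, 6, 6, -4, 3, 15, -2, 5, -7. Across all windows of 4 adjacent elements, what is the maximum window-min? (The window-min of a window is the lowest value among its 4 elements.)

4

(1, -2, 12, 2) → min -2
(-2, 12, 2, -3) → min -3
(12, 2, -3, 4) → min -3
(2, -3, 4, 5) → min -3
(-3, 4, 5, 6) → min -3
(4, 5, 6, 6) → min 4
(5, 6, 6, -4) → min -4
(6, 6, -4, 3) → min -4
(6, -4, 3, 15) → min -4
(-4, 3, 15, -2) → min -4
(3, 15, -2, 5) → min -2
(15, -2, 5, -7) → min -7
Maximum of these is 4.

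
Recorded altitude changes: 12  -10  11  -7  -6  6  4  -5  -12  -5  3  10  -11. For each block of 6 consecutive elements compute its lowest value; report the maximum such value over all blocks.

Each size-6 window and its min:
12 -10 11 -7 -6 6 → min -10
-10 11 -7 -6 6 4 → min -10
11 -7 -6 6 4 -5 → min -7
-7 -6 6 4 -5 -12 → min -12
-6 6 4 -5 -12 -5 → min -12
6 4 -5 -12 -5 3 → min -12
4 -5 -12 -5 3 10 → min -12
-5 -12 -5 3 10 -11 → min -12
Maximum of these is -7.

-7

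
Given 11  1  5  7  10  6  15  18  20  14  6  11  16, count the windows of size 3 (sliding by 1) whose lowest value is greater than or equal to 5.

[11, 1, 5] → min 1
[1, 5, 7] → min 1
[5, 7, 10] → min 5  ≥ 5 ✓
[7, 10, 6] → min 6  ≥ 5 ✓
[10, 6, 15] → min 6  ≥ 5 ✓
[6, 15, 18] → min 6  ≥ 5 ✓
[15, 18, 20] → min 15  ≥ 5 ✓
[18, 20, 14] → min 14  ≥ 5 ✓
[20, 14, 6] → min 6  ≥ 5 ✓
[14, 6, 11] → min 6  ≥ 5 ✓
[6, 11, 16] → min 6  ≥ 5 ✓
9 windows satisfy the condition.

9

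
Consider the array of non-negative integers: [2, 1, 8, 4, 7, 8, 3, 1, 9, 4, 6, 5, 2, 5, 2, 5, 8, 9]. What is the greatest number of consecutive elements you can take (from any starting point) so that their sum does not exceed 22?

Extend to the right; shrink from the left whenever the sum exceeds 22:
→ 2: sum 2, len 1
→ 1: sum 3, len 2
→ 8: sum 11, len 3
→ 4: sum 15, len 4
→ 7: sum 22, len 5
→ 8 (dropped 2, 1, 8): sum 19, len 3
→ 3: sum 22, len 4
→ 1 (dropped 4): sum 19, len 4
→ 9 (dropped 7): sum 21, len 4
→ 4 (dropped 8): sum 17, len 4
→ 6 (dropped 3): sum 20, len 4
→ 5 (dropped 1, 9): sum 15, len 3
→ 2: sum 17, len 4
→ 5: sum 22, len 5
→ 2 (dropped 4): sum 20, len 5
→ 5 (dropped 6): sum 19, len 5
→ 8 (dropped 5): sum 22, len 5
→ 9 (dropped 2, 5, 2): sum 22, len 3
Longest length seen: 5.

5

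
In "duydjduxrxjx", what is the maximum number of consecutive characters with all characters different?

add d: [d] len 1
add u: [d, u] len 2
add y: [d, u, y] len 3
add d (repeat d, move left end past it): [u, y, d] len 3
add j: [u, y, d, j] len 4
add d (repeat d, move left end past it): [j, d] len 2
add u: [j, d, u] len 3
add x: [j, d, u, x] len 4
add r: [j, d, u, x, r] len 5
add x (repeat x, move left end past it): [r, x] len 2
add j: [r, x, j] len 3
add x (repeat x, move left end past it): [j, x] len 2
Longest all-distinct length: 5.

5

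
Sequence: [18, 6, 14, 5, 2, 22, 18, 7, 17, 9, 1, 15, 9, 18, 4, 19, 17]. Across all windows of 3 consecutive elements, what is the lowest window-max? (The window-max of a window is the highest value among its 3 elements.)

[18, 6, 14] → max 18
[6, 14, 5] → max 14
[14, 5, 2] → max 14
[5, 2, 22] → max 22
[2, 22, 18] → max 22
[22, 18, 7] → max 22
[18, 7, 17] → max 18
[7, 17, 9] → max 17
[17, 9, 1] → max 17
[9, 1, 15] → max 15
[1, 15, 9] → max 15
[15, 9, 18] → max 18
[9, 18, 4] → max 18
[18, 4, 19] → max 19
[4, 19, 17] → max 19
Lowest of these is 14.

14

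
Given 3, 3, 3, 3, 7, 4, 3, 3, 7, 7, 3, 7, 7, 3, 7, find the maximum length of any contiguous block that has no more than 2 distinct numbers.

[3] 1 distinct, len 1
[3, 3] 1 distinct, len 2
[3, 3, 3] 1 distinct, len 3
[3, 3, 3, 3] 1 distinct, len 4
[3, 3, 3, 3, 7] 2 distinct, len 5
[7, 4] 2 distinct, len 2
[4, 3] 2 distinct, len 2
[4, 3, 3] 2 distinct, len 3
[3, 3, 7] 2 distinct, len 3
[3, 3, 7, 7] 2 distinct, len 4
[3, 3, 7, 7, 3] 2 distinct, len 5
[3, 3, 7, 7, 3, 7] 2 distinct, len 6
[3, 3, 7, 7, 3, 7, 7] 2 distinct, len 7
[3, 3, 7, 7, 3, 7, 7, 3] 2 distinct, len 8
[3, 3, 7, 7, 3, 7, 7, 3, 7] 2 distinct, len 9
Longest length with ≤2 distinct: 9.

9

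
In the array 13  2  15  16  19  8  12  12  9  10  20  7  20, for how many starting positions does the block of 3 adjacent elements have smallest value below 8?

4

[13, 2, 15] → min 2  < 8 ✓
[2, 15, 16] → min 2  < 8 ✓
[15, 16, 19] → min 15
[16, 19, 8] → min 8
[19, 8, 12] → min 8
[8, 12, 12] → min 8
[12, 12, 9] → min 9
[12, 9, 10] → min 9
[9, 10, 20] → min 9
[10, 20, 7] → min 7  < 8 ✓
[20, 7, 20] → min 7  < 8 ✓
4 windows satisfy the condition.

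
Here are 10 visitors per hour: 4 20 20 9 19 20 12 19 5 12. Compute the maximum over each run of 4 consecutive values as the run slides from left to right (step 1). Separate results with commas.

[4, 20, 20, 9] → max 20
[20, 20, 9, 19] → max 20
[20, 9, 19, 20] → max 20
[9, 19, 20, 12] → max 20
[19, 20, 12, 19] → max 20
[20, 12, 19, 5] → max 20
[12, 19, 5, 12] → max 19

20, 20, 20, 20, 20, 20, 19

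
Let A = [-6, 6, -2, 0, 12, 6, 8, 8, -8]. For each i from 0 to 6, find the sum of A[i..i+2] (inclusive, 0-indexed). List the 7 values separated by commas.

Sliding a size-3 window across the 9 values:
-6 6 -2 → sum -2
6 -2 0 → sum 4
-2 0 12 → sum 10
0 12 6 → sum 18
12 6 8 → sum 26
6 8 8 → sum 22
8 8 -8 → sum 8

-2, 4, 10, 18, 26, 22, 8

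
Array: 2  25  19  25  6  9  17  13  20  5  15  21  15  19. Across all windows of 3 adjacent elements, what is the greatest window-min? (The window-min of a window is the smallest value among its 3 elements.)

2 25 19 → min 2
25 19 25 → min 19
19 25 6 → min 6
25 6 9 → min 6
6 9 17 → min 6
9 17 13 → min 9
17 13 20 → min 13
13 20 5 → min 5
20 5 15 → min 5
5 15 21 → min 5
15 21 15 → min 15
21 15 19 → min 15
Greatest of these is 19.

19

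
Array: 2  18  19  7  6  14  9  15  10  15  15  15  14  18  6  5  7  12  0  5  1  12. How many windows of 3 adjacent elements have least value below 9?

2 18 19 → min 2  < 9 ✓
18 19 7 → min 7  < 9 ✓
19 7 6 → min 6  < 9 ✓
7 6 14 → min 6  < 9 ✓
6 14 9 → min 6  < 9 ✓
14 9 15 → min 9
9 15 10 → min 9
15 10 15 → min 10
10 15 15 → min 10
15 15 15 → min 15
15 15 14 → min 14
15 14 18 → min 14
14 18 6 → min 6  < 9 ✓
18 6 5 → min 5  < 9 ✓
6 5 7 → min 5  < 9 ✓
5 7 12 → min 5  < 9 ✓
7 12 0 → min 0  < 9 ✓
12 0 5 → min 0  < 9 ✓
0 5 1 → min 0  < 9 ✓
5 1 12 → min 1  < 9 ✓
13 windows satisfy the condition.

13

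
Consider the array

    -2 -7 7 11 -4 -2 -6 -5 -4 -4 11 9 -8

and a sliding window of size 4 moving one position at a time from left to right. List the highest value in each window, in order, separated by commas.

11, 11, 11, 11, -2, -2, -4, 11, 11, 11

-2 -7 7 11 → max 11
-7 7 11 -4 → max 11
7 11 -4 -2 → max 11
11 -4 -2 -6 → max 11
-4 -2 -6 -5 → max -2
-2 -6 -5 -4 → max -2
-6 -5 -4 -4 → max -4
-5 -4 -4 11 → max 11
-4 -4 11 9 → max 11
-4 11 9 -8 → max 11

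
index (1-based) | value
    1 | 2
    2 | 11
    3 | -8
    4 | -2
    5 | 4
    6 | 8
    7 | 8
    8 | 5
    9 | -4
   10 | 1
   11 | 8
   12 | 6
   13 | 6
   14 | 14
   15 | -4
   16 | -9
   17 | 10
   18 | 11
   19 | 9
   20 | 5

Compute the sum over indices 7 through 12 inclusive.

24

Elements at indices 7..12: 8, 5, -4, 1, 8, 6
sum(8, 5, -4, 1, 8, 6) = 24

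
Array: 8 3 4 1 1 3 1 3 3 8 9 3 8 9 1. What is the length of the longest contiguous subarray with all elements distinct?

4

add 8: [8] len 1
add 3: [8, 3] len 2
add 4: [8, 3, 4] len 3
add 1: [8, 3, 4, 1] len 4
add 1 (repeat 1, move left end past it): [1] len 1
add 3: [1, 3] len 2
add 1 (repeat 1, move left end past it): [3, 1] len 2
add 3 (repeat 3, move left end past it): [1, 3] len 2
add 3 (repeat 3, move left end past it): [3] len 1
add 8: [3, 8] len 2
add 9: [3, 8, 9] len 3
add 3 (repeat 3, move left end past it): [8, 9, 3] len 3
add 8 (repeat 8, move left end past it): [9, 3, 8] len 3
add 9 (repeat 9, move left end past it): [3, 8, 9] len 3
add 1: [3, 8, 9, 1] len 4
Longest all-distinct length: 4.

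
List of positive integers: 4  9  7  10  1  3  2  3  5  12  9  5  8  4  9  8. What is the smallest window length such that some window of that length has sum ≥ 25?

add 4: running sum 4 < 25
add 9: running sum 13 < 25
add 7: running sum 20 < 25
end 3: [9, 7, 10] sum 26, len 3
end 4: [9, 7, 10, 1] sum 27, len 4
end 5: [9, 7, 10, 1, 3] sum 30, len 5
end 6: [9, 7, 10, 1, 3, 2] sum 32, len 6
end 7: [7, 10, 1, 3, 2, 3] sum 26, len 6
end 8: [7, 10, 1, 3, 2, 3, 5] sum 31, len 7
end 9: [3, 2, 3, 5, 12] sum 25, len 5
end 10: [5, 12, 9] sum 26, len 3
end 11: [12, 9, 5] sum 26, len 3
end 12: [12, 9, 5, 8] sum 34, len 4
end 13: [9, 5, 8, 4] sum 26, len 4
end 14: [5, 8, 4, 9] sum 26, len 4
end 15: [8, 4, 9, 8] sum 29, len 4
Shortest qualifying length: 3.

3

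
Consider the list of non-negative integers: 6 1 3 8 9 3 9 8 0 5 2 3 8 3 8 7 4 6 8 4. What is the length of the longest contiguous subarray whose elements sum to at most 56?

Extend to the right; shrink from the left whenever the sum exceeds 56:
→ 6: sum 6, len 1
→ 1: sum 7, len 2
→ 3: sum 10, len 3
→ 8: sum 18, len 4
→ 9: sum 27, len 5
→ 3: sum 30, len 6
→ 9: sum 39, len 7
→ 8: sum 47, len 8
→ 0: sum 47, len 9
→ 5: sum 52, len 10
→ 2: sum 54, len 11
→ 3 (dropped 6): sum 51, len 11
→ 8 (dropped 1, 3): sum 55, len 10
→ 3 (dropped 8): sum 50, len 10
→ 8 (dropped 9): sum 49, len 10
→ 7: sum 56, len 11
→ 4 (dropped 3, 9): sum 48, len 10
→ 6: sum 54, len 11
→ 8 (dropped 8): sum 54, len 11
→ 4 (dropped 0, 5): sum 53, len 10
Longest length seen: 11.

11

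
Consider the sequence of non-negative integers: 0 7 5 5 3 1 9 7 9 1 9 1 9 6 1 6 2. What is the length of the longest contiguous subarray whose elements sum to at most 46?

9

→ 0: sum 0, len 1
→ 7: sum 7, len 2
→ 5: sum 12, len 3
→ 5: sum 17, len 4
→ 3: sum 20, len 5
→ 1: sum 21, len 6
→ 9: sum 30, len 7
→ 7: sum 37, len 8
→ 9: sum 46, len 9
→ 1 (dropped 0, 7): sum 40, len 8
→ 9 (dropped 5): sum 44, len 8
→ 1: sum 45, len 9
→ 9 (dropped 5, 3): sum 46, len 8
→ 6 (dropped 1, 9): sum 42, len 7
→ 1: sum 43, len 8
→ 6 (dropped 7): sum 42, len 8
→ 2: sum 44, len 9
Longest length seen: 9.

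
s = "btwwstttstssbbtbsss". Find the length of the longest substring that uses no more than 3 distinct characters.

add b: window [b] (1 distinct), len 1
add t: window [b, t] (2 distinct), len 2
add w: window [b, t, w] (3 distinct), len 3
add w: window [b, t, w, w] (3 distinct), len 4
add s: window [t, w, w, s] (3 distinct), len 4
add t: window [t, w, w, s, t] (3 distinct), len 5
add t: window [t, w, w, s, t, t] (3 distinct), len 6
add t: window [t, w, w, s, t, t, t] (3 distinct), len 7
add s: window [t, w, w, s, t, t, t, s] (3 distinct), len 8
add t: window [t, w, w, s, t, t, t, s, t] (3 distinct), len 9
add s: window [t, w, w, s, t, t, t, s, t, s] (3 distinct), len 10
add s: window [t, w, w, s, t, t, t, s, t, s, s] (3 distinct), len 11
add b: window [s, t, t, t, s, t, s, s, b] (3 distinct), len 9
add b: window [s, t, t, t, s, t, s, s, b, b] (3 distinct), len 10
add t: window [s, t, t, t, s, t, s, s, b, b, t] (3 distinct), len 11
add b: window [s, t, t, t, s, t, s, s, b, b, t, b] (3 distinct), len 12
add s: window [s, t, t, t, s, t, s, s, b, b, t, b, s] (3 distinct), len 13
add s: window [s, t, t, t, s, t, s, s, b, b, t, b, s, s] (3 distinct), len 14
add s: window [s, t, t, t, s, t, s, s, b, b, t, b, s, s, s] (3 distinct), len 15
Longest length with ≤3 distinct: 15.

15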